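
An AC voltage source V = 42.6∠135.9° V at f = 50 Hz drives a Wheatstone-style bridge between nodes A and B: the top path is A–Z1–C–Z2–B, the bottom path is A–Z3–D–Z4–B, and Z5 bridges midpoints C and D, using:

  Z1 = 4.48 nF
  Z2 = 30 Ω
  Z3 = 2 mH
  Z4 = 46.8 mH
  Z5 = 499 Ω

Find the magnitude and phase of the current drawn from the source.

Step 1 — Angular frequency: ω = 2π·f = 2π·50 = 314.2 rad/s.
Step 2 — Component impedances:
  Z1: Z = 1/(jωC) = -j/(ω·C) = 0 - j7.105e+05 Ω
  Z2: Z = R = 30 Ω
  Z3: Z = jωL = j·314.2·0.002 = 0 + j0.6283 Ω
  Z4: Z = jωL = j·314.2·0.0468 = 0 + j14.7 Ω
  Z5: Z = R = 499 Ω
Step 3 — Bridge requires nodal analysis (the Z5 bridge couples midpoints C and D, so the two paths cannot be reduced to a simple series/parallel combination). Setting node B to ground and injecting 1 A at node A, the 3-node admittance system at A, C, D solves to V_A = Z_AB = 0.4083 + j15.32 Ω = 15.33∠88.5° Ω.
Step 4 — Source phasor: V = 42.6∠135.9° V = -30.59 + j29.65 V.
Step 5 — Ohm's law: I = V / Z_total = (-30.59 + j29.65) / (0.4083 + j15.32) = 1.881 + j2.047 A.
Step 6 — Convert to polar: |I| = 2.78 A, ∠I = 47.4°.

I = 2.78∠47.4° A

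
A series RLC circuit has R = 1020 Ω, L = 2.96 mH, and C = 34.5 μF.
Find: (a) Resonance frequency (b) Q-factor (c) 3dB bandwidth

Step 1 — Resonance: ω₀ = 1/√(LC) = 1/√(0.00296·3.45e-05) = 3129 rad/s.
Step 2 — f₀ = ω₀/(2π) = 498 Hz.
Step 3 — Series Q: Q = ω₀L/R = 3129·0.00296/1020 = 0.009081.
Step 4 — Bandwidth: Δω = ω₀/Q = 3.446e+05 rad/s; BW = Δω/(2π) = 5.484e+04 Hz.

(a) f₀ = 498 Hz  (b) Q = 0.009081  (c) BW = 5.484e+04 Hz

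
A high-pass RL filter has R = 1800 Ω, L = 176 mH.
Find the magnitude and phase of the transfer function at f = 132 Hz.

Step 1 — Angular frequency: ω = 2π·132 = 829.4 rad/s.
Step 2 — Transfer function: H(jω) = jωL/(R + jωL).
Step 3 — Numerator jωL = j·146; denominator R + jωL = 1800 + j146.
Step 4 — H = 0.006533 + j0.08057.
Step 5 — Magnitude: |H| = 0.08083 (-21.8 dB); phase: φ = 85.4°.

|H| = 0.08083 (-21.8 dB), φ = 85.4°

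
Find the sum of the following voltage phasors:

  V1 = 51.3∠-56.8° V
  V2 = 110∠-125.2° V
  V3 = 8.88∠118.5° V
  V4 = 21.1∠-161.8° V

Step 1 — Convert each phasor to rectangular form:
  V1 = 51.3·(cos(-56.8°) + j·sin(-56.8°)) = 28.09 - j42.93 V
  V2 = 110·(cos(-125.2°) + j·sin(-125.2°)) = -63.41 - j89.89 V
  V3 = 8.88·(cos(118.5°) + j·sin(118.5°)) = -4.237 + j7.804 V
  V4 = 21.1·(cos(-161.8°) + j·sin(-161.8°)) = -20.04 - j6.59 V
Step 2 — Sum components: V_total = -59.6 - j131.6 V.
Step 3 — Convert to polar: |V_total| = 144.5 V, ∠V_total = -114.4°.

V_total = 144.5∠-114.4° V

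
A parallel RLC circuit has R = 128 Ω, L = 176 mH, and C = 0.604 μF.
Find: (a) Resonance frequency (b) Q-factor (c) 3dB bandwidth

Step 1 — Resonance: ω₀ = 1/√(LC) = 1/√(0.176·6.04e-07) = 3067 rad/s.
Step 2 — f₀ = ω₀/(2π) = 488.1 Hz.
Step 3 — Parallel Q: Q = R/(ω₀L) = 128/(3067·0.176) = 0.2371.
Step 4 — Bandwidth: Δω = ω₀/Q = 1.293e+04 rad/s; BW = Δω/(2π) = 2059 Hz.

(a) f₀ = 488.1 Hz  (b) Q = 0.2371  (c) BW = 2059 Hz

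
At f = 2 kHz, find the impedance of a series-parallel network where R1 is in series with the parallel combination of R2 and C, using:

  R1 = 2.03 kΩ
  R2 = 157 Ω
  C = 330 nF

Step 1 — Angular frequency: ω = 2π·f = 2π·2000 = 1.257e+04 rad/s.
Step 2 — Component impedances:
  R1: Z = R = 2030 Ω
  R2: Z = R = 157 Ω
  C: Z = 1/(jωC) = -j/(ω·C) = 0 - j241.1 Ω
Step 3 — Parallel branch: R2 || C = 1/(1/R2 + 1/C) = 110.3 - j71.79 Ω.
Step 4 — Series with R1: Z_total = R1 + (R2 || C) = 2140 - j71.79 Ω = 2141∠-1.9° Ω.

Z = 2140 - j71.79 Ω = 2141∠-1.9° Ω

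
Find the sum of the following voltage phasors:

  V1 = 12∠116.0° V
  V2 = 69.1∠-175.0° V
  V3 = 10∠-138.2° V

Step 1 — Convert each phasor to rectangular form:
  V1 = 12·(cos(116.0°) + j·sin(116.0°)) = -5.26 + j10.79 V
  V2 = 69.1·(cos(-175.0°) + j·sin(-175.0°)) = -68.84 - j6.022 V
  V3 = 10·(cos(-138.2°) + j·sin(-138.2°)) = -7.455 - j6.665 V
Step 2 — Sum components: V_total = -81.55 - j1.902 V.
Step 3 — Convert to polar: |V_total| = 81.57 V, ∠V_total = -178.7°.

V_total = 81.57∠-178.7° V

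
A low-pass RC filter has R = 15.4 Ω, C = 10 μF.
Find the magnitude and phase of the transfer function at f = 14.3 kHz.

Step 1 — Angular frequency: ω = 2π·1.43e+04 = 8.985e+04 rad/s.
Step 2 — Transfer function: H(jω) = 1/(1 + jωRC).
Step 3 — Denominator: 1 + jωRC = 1 + j·8.985e+04·15.4·1e-05 = 1 + j13.84.
Step 4 — H = 0.005196 - j0.0719.
Step 5 — Magnitude: |H| = 0.07208 (-22.8 dB); phase: φ = -85.9°.

|H| = 0.07208 (-22.8 dB), φ = -85.9°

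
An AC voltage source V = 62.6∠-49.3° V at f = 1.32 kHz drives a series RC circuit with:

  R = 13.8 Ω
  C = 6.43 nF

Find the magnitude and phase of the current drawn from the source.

Step 1 — Angular frequency: ω = 2π·f = 2π·1320 = 8294 rad/s.
Step 2 — Component impedances:
  R: Z = R = 13.8 Ω
  C: Z = 1/(jωC) = -j/(ω·C) = 0 - j1.875e+04 Ω
Step 3 — Series combination: Z_total = R + C = 13.8 - j1.875e+04 Ω = 1.875e+04∠-90.0° Ω.
Step 4 — Source phasor: V = 62.6∠-49.3° V = 40.82 - j47.46 V.
Step 5 — Ohm's law: I = V / Z_total = (40.82 - j47.46) / (13.8 - j1.875e+04) = 0.002533 + j0.002175 A.
Step 6 — Convert to polar: |I| = 0.003338 A, ∠I = 40.7°.

I = 0.003338∠40.7° A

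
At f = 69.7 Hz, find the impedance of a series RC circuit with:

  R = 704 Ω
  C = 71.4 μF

Step 1 — Angular frequency: ω = 2π·f = 2π·69.7 = 437.9 rad/s.
Step 2 — Component impedances:
  R: Z = R = 704 Ω
  C: Z = 1/(jωC) = -j/(ω·C) = 0 - j31.98 Ω
Step 3 — Series combination: Z_total = R + C = 704 - j31.98 Ω = 704.7∠-2.6° Ω.

Z = 704 - j31.98 Ω = 704.7∠-2.6° Ω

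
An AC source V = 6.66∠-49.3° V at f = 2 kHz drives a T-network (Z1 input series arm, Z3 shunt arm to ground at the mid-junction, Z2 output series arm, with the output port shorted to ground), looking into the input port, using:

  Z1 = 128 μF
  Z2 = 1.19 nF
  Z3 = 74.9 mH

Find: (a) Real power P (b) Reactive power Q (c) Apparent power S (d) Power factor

Step 1 — Angular frequency: ω = 2π·f = 2π·2000 = 1.257e+04 rad/s.
Step 2 — Component impedances:
  Z1: Z = 1/(jωC) = -j/(ω·C) = 0 - j0.6217 Ω
  Z2: Z = 1/(jωC) = -j/(ω·C) = 0 - j6.687e+04 Ω
  Z3: Z = jωL = j·1.257e+04·0.0749 = 0 + j941.2 Ω
Step 3 — With the output port shorted to ground, the output series arm Z2 runs from the junction to ground; the shunt arm Z3 also runs from the junction to ground. They appear in parallel: Z3 || Z2 = 0 + j954.7 Ω.
Step 4 — Series with input arm Z1: Z_in = Z1 + (Z3 || Z2) = 0 + j954 Ω = 954∠90.0° Ω.
Step 5 — Source phasor: V = 6.66∠-49.3° V = 4.343 - j5.049 V.
Step 6 — Current: I = V / Z = -0.005292 - j0.004552 A = 0.006981∠-139.3° A.
Step 7 — Complex power: S = V·I* = 0 + j0.04649 VA.
Step 8 — Real power: P = Re(S) = 0 W.
Step 9 — Reactive power: Q = Im(S) = 0.04649 VAR.
Step 10 — Apparent power: |S| = 0.04649 VA.
Step 11 — Power factor: PF = P/|S| = 0 (lagging).

(a) P = 0 W  (b) Q = 0.04649 VAR  (c) S = 0.04649 VA  (d) PF = 0 (lagging)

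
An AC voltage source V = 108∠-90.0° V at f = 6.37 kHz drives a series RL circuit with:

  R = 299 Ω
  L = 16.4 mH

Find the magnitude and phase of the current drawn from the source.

Step 1 — Angular frequency: ω = 2π·f = 2π·6370 = 4.002e+04 rad/s.
Step 2 — Component impedances:
  R: Z = R = 299 Ω
  L: Z = jωL = j·4.002e+04·0.0164 = 0 + j656.4 Ω
Step 3 — Series combination: Z_total = R + L = 299 + j656.4 Ω = 721.3∠65.5° Ω.
Step 4 — Source phasor: V = 108∠-90.0° V = 0 - j108 V.
Step 5 — Ohm's law: I = V / Z_total = (0 - j108) / (299 + j656.4) = -0.1363 - j0.06207 A.
Step 6 — Convert to polar: |I| = 0.1497 A, ∠I = -155.5°.

I = 0.1497∠-155.5° A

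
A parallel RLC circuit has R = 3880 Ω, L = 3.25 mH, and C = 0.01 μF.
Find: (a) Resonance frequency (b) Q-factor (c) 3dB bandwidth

Step 1 — Resonance: ω₀ = 1/√(LC) = 1/√(0.00325·1e-08) = 1.754e+05 rad/s.
Step 2 — f₀ = ω₀/(2π) = 2.792e+04 Hz.
Step 3 — Parallel Q: Q = R/(ω₀L) = 3880/(1.754e+05·0.00325) = 6.806.
Step 4 — Bandwidth: Δω = ω₀/Q = 2.577e+04 rad/s; BW = Δω/(2π) = 4102 Hz.

(a) f₀ = 2.792e+04 Hz  (b) Q = 6.806  (c) BW = 4102 Hz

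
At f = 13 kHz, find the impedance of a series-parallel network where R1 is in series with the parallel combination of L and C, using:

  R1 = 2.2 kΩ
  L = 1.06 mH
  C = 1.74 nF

Step 1 — Angular frequency: ω = 2π·f = 2π·1.3e+04 = 8.168e+04 rad/s.
Step 2 — Component impedances:
  R1: Z = R = 2200 Ω
  L: Z = jωL = j·8.168e+04·0.00106 = 0 + j86.58 Ω
  C: Z = 1/(jωC) = -j/(ω·C) = 0 - j7036 Ω
Step 3 — Parallel branch: L || C = 1/(1/L + 1/C) = 0 + j87.66 Ω.
Step 4 — Series with R1: Z_total = R1 + (L || C) = 2200 + j87.66 Ω = 2202∠2.3° Ω.

Z = 2200 + j87.66 Ω = 2202∠2.3° Ω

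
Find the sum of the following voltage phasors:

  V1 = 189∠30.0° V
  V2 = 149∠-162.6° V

Step 1 — Convert each phasor to rectangular form:
  V1 = 189·(cos(30.0°) + j·sin(30.0°)) = 163.7 + j94.5 V
  V2 = 149·(cos(-162.6°) + j·sin(-162.6°)) = -142.2 - j44.56 V
Step 2 — Sum components: V_total = 21.5 + j49.94 V.
Step 3 — Convert to polar: |V_total| = 54.37 V, ∠V_total = 66.7°.

V_total = 54.37∠66.7° V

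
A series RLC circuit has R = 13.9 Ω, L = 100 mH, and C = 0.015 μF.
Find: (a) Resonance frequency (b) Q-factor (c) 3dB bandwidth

Step 1 — Resonance: ω₀ = 1/√(LC) = 1/√(0.1·1.5e-08) = 2.582e+04 rad/s.
Step 2 — f₀ = ω₀/(2π) = 4109 Hz.
Step 3 — Series Q: Q = ω₀L/R = 2.582e+04·0.1/13.9 = 185.8.
Step 4 — Bandwidth: Δω = ω₀/Q = 139 rad/s; BW = Δω/(2π) = 22.12 Hz.

(a) f₀ = 4109 Hz  (b) Q = 185.8  (c) BW = 22.12 Hz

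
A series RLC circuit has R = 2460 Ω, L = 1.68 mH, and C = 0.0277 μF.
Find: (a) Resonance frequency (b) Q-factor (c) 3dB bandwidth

Step 1 — Resonance: ω₀ = 1/√(LC) = 1/√(0.00168·2.77e-08) = 1.466e+05 rad/s.
Step 2 — f₀ = ω₀/(2π) = 2.333e+04 Hz.
Step 3 — Series Q: Q = ω₀L/R = 1.466e+05·0.00168/2460 = 0.1001.
Step 4 — Bandwidth: Δω = ω₀/Q = 1.464e+06 rad/s; BW = Δω/(2π) = 2.33e+05 Hz.

(a) f₀ = 2.333e+04 Hz  (b) Q = 0.1001  (c) BW = 2.33e+05 Hz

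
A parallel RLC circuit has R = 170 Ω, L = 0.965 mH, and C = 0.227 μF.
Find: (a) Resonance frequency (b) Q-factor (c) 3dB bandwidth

Step 1 — Resonance: ω₀ = 1/√(LC) = 1/√(0.000965·2.27e-07) = 6.757e+04 rad/s.
Step 2 — f₀ = ω₀/(2π) = 1.075e+04 Hz.
Step 3 — Parallel Q: Q = R/(ω₀L) = 170/(6.757e+04·0.000965) = 2.607.
Step 4 — Bandwidth: Δω = ω₀/Q = 2.591e+04 rad/s; BW = Δω/(2π) = 4124 Hz.

(a) f₀ = 1.075e+04 Hz  (b) Q = 2.607  (c) BW = 4124 Hz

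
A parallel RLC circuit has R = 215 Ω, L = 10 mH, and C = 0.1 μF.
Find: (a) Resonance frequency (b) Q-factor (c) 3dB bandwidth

Step 1 — Resonance: ω₀ = 1/√(LC) = 1/√(0.01·1e-07) = 3.162e+04 rad/s.
Step 2 — f₀ = ω₀/(2π) = 5033 Hz.
Step 3 — Parallel Q: Q = R/(ω₀L) = 215/(3.162e+04·0.01) = 0.6799.
Step 4 — Bandwidth: Δω = ω₀/Q = 4.651e+04 rad/s; BW = Δω/(2π) = 7403 Hz.

(a) f₀ = 5033 Hz  (b) Q = 0.6799  (c) BW = 7403 Hz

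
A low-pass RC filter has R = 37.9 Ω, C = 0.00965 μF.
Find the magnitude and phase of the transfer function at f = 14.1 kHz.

Step 1 — Angular frequency: ω = 2π·1.41e+04 = 8.859e+04 rad/s.
Step 2 — Transfer function: H(jω) = 1/(1 + jωRC).
Step 3 — Denominator: 1 + jωRC = 1 + j·8.859e+04·37.9·9.65e-09 = 1 + j0.0324.
Step 4 — H = 0.999 - j0.03237.
Step 5 — Magnitude: |H| = 0.9995 (-0.0 dB); phase: φ = -1.9°.

|H| = 0.9995 (-0.0 dB), φ = -1.9°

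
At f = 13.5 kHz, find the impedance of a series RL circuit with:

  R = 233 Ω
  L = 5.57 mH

Step 1 — Angular frequency: ω = 2π·f = 2π·1.35e+04 = 8.482e+04 rad/s.
Step 2 — Component impedances:
  R: Z = R = 233 Ω
  L: Z = jωL = j·8.482e+04·0.00557 = 0 + j472.5 Ω
Step 3 — Series combination: Z_total = R + L = 233 + j472.5 Ω = 526.8∠63.7° Ω.

Z = 233 + j472.5 Ω = 526.8∠63.7° Ω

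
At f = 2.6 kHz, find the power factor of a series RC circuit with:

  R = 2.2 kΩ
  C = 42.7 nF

Step 1 — Angular frequency: ω = 2π·f = 2π·2600 = 1.634e+04 rad/s.
Step 2 — Component impedances:
  R: Z = R = 2200 Ω
  C: Z = 1/(jωC) = -j/(ω·C) = 0 - j1434 Ω
Step 3 — Series combination: Z_total = R + C = 2200 - j1434 Ω = 2626∠-33.1° Ω.
Step 4 — Power factor: PF = cos(φ) = Re(Z)/|Z| = 2200/2626 = 0.8378.
Step 5 — Type: Im(Z) = -1434 ⇒ leading (phase φ = -33.1°).

PF = 0.8378 (leading, φ = -33.1°)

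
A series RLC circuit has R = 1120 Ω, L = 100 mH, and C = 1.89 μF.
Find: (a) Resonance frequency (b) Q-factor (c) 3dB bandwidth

Step 1 — Resonance: ω₀ = 1/√(LC) = 1/√(0.1·1.89e-06) = 2300 rad/s.
Step 2 — f₀ = ω₀/(2π) = 366.1 Hz.
Step 3 — Series Q: Q = ω₀L/R = 2300·0.1/1120 = 0.2054.
Step 4 — Bandwidth: Δω = ω₀/Q = 1.12e+04 rad/s; BW = Δω/(2π) = 1783 Hz.

(a) f₀ = 366.1 Hz  (b) Q = 0.2054  (c) BW = 1783 Hz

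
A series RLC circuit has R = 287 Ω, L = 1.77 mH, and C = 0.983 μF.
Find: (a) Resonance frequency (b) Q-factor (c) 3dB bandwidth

Step 1 — Resonance: ω₀ = 1/√(LC) = 1/√(0.00177·9.83e-07) = 2.397e+04 rad/s.
Step 2 — f₀ = ω₀/(2π) = 3816 Hz.
Step 3 — Series Q: Q = ω₀L/R = 2.397e+04·0.00177/287 = 0.1479.
Step 4 — Bandwidth: Δω = ω₀/Q = 1.621e+05 rad/s; BW = Δω/(2π) = 2.581e+04 Hz.

(a) f₀ = 3816 Hz  (b) Q = 0.1479  (c) BW = 2.581e+04 Hz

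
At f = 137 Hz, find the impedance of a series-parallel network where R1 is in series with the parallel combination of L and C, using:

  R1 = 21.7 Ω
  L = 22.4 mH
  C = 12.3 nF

Step 1 — Angular frequency: ω = 2π·f = 2π·137 = 860.8 rad/s.
Step 2 — Component impedances:
  R1: Z = R = 21.7 Ω
  L: Z = jωL = j·860.8·0.0224 = 0 + j19.28 Ω
  C: Z = 1/(jωC) = -j/(ω·C) = 0 - j9.445e+04 Ω
Step 3 — Parallel branch: L || C = 1/(1/L + 1/C) = 0 + j19.29 Ω.
Step 4 — Series with R1: Z_total = R1 + (L || C) = 21.7 + j19.29 Ω = 29.03∠41.6° Ω.

Z = 21.7 + j19.29 Ω = 29.03∠41.6° Ω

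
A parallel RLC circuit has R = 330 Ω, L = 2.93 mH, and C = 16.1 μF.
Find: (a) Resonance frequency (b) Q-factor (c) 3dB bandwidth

Step 1 — Resonance: ω₀ = 1/√(LC) = 1/√(0.00293·1.61e-05) = 4604 rad/s.
Step 2 — f₀ = ω₀/(2π) = 732.8 Hz.
Step 3 — Parallel Q: Q = R/(ω₀L) = 330/(4604·0.00293) = 24.46.
Step 4 — Bandwidth: Δω = ω₀/Q = 188.2 rad/s; BW = Δω/(2π) = 29.96 Hz.

(a) f₀ = 732.8 Hz  (b) Q = 24.46  (c) BW = 29.96 Hz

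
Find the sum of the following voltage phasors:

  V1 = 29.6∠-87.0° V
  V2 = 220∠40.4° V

Step 1 — Convert each phasor to rectangular form:
  V1 = 29.6·(cos(-87.0°) + j·sin(-87.0°)) = 1.549 - j29.56 V
  V2 = 220·(cos(40.4°) + j·sin(40.4°)) = 167.5 + j142.6 V
Step 2 — Sum components: V_total = 169.1 + j113 V.
Step 3 — Convert to polar: |V_total| = 203.4 V, ∠V_total = 33.8°.

V_total = 203.4∠33.8° V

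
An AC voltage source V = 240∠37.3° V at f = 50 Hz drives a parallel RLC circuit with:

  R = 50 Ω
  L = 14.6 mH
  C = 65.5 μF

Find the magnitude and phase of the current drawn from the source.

Step 1 — Angular frequency: ω = 2π·f = 2π·50 = 314.2 rad/s.
Step 2 — Component impedances:
  R: Z = R = 50 Ω
  L: Z = jωL = j·314.2·0.0146 = 0 + j4.587 Ω
  C: Z = 1/(jωC) = -j/(ω·C) = 0 - j48.6 Ω
Step 3 — Parallel combination: 1/Z_total = 1/R + 1/L + 1/C; Z_total = 0.5078 + j5.013 Ω = 5.039∠84.2° Ω.
Step 4 — Source phasor: V = 240∠37.3° V = 190.9 + j145.4 V.
Step 5 — Ohm's law: I = V / Z_total = (190.9 + j145.4) / (0.5078 + j5.013) = 32.53 - j34.79 A.
Step 6 — Convert to polar: |I| = 47.63 A, ∠I = -46.9°.

I = 47.63∠-46.9° A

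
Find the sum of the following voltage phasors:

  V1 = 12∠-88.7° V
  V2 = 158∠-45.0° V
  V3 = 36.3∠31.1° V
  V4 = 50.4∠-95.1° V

Step 1 — Convert each phasor to rectangular form:
  V1 = 12·(cos(-88.7°) + j·sin(-88.7°)) = 0.2722 - j12 V
  V2 = 158·(cos(-45.0°) + j·sin(-45.0°)) = 111.7 - j111.7 V
  V3 = 36.3·(cos(31.1°) + j·sin(31.1°)) = 31.08 + j18.75 V
  V4 = 50.4·(cos(-95.1°) + j·sin(-95.1°)) = -4.48 - j50.2 V
Step 2 — Sum components: V_total = 138.6 - j155.2 V.
Step 3 — Convert to polar: |V_total| = 208.1 V, ∠V_total = -48.2°.

V_total = 208.1∠-48.2° V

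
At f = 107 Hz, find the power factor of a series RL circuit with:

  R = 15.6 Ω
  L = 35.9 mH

Step 1 — Angular frequency: ω = 2π·f = 2π·107 = 672.3 rad/s.
Step 2 — Component impedances:
  R: Z = R = 15.6 Ω
  L: Z = jωL = j·672.3·0.0359 = 0 + j24.14 Ω
Step 3 — Series combination: Z_total = R + L = 15.6 + j24.14 Ω = 28.74∠57.1° Ω.
Step 4 — Power factor: PF = cos(φ) = Re(Z)/|Z| = 15.6/28.74 = 0.5428.
Step 5 — Type: Im(Z) = 24.14 ⇒ lagging (phase φ = 57.1°).

PF = 0.5428 (lagging, φ = 57.1°)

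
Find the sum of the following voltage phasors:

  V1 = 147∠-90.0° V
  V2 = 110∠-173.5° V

Step 1 — Convert each phasor to rectangular form:
  V1 = 147·(cos(-90.0°) + j·sin(-90.0°)) = 0 - j147 V
  V2 = 110·(cos(-173.5°) + j·sin(-173.5°)) = -109.3 - j12.45 V
Step 2 — Sum components: V_total = -109.3 - j159.5 V.
Step 3 — Convert to polar: |V_total| = 193.3 V, ∠V_total = -124.4°.

V_total = 193.3∠-124.4° V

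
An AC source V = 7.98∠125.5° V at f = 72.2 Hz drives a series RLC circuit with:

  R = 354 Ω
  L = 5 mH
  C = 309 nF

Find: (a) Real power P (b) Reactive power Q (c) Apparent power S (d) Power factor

Step 1 — Angular frequency: ω = 2π·f = 2π·72.2 = 453.6 rad/s.
Step 2 — Component impedances:
  R: Z = R = 354 Ω
  L: Z = jωL = j·453.6·0.005 = 0 + j2.268 Ω
  C: Z = 1/(jωC) = -j/(ω·C) = 0 - j7134 Ω
Step 3 — Series combination: Z_total = R + L + C = 354 - j7132 Ω = 7140∠-87.2° Ω.
Step 4 — Source phasor: V = 7.98∠125.5° V = -4.634 + j6.497 V.
Step 5 — Current: I = V / Z = -0.0009409 - j0.0006031 A = 0.001118∠-147.3° A.
Step 6 — Complex power: S = V·I* = 0.0004421 - j0.008907 VA.
Step 7 — Real power: P = Re(S) = 0.0004421 W.
Step 8 — Reactive power: Q = Im(S) = -0.008907 VAR.
Step 9 — Apparent power: |S| = 0.008918 VA.
Step 10 — Power factor: PF = P/|S| = 0.04958 (leading).

(a) P = 0.0004421 W  (b) Q = -0.008907 VAR  (c) S = 0.008918 VA  (d) PF = 0.04958 (leading)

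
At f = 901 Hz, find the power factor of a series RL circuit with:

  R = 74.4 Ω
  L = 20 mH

Step 1 — Angular frequency: ω = 2π·f = 2π·901 = 5661 rad/s.
Step 2 — Component impedances:
  R: Z = R = 74.4 Ω
  L: Z = jωL = j·5661·0.02 = 0 + j113.2 Ω
Step 3 — Series combination: Z_total = R + L = 74.4 + j113.2 Ω = 135.5∠56.7° Ω.
Step 4 — Power factor: PF = cos(φ) = Re(Z)/|Z| = 74.4/135.48 = 0.5492.
Step 5 — Type: Im(Z) = 113.2 ⇒ lagging (phase φ = 56.7°).

PF = 0.5492 (lagging, φ = 56.7°)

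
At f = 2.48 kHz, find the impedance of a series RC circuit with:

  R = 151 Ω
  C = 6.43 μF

Step 1 — Angular frequency: ω = 2π·f = 2π·2480 = 1.558e+04 rad/s.
Step 2 — Component impedances:
  R: Z = R = 151 Ω
  C: Z = 1/(jωC) = -j/(ω·C) = 0 - j9.981 Ω
Step 3 — Series combination: Z_total = R + C = 151 - j9.981 Ω = 151.3∠-3.8° Ω.

Z = 151 - j9.981 Ω = 151.3∠-3.8° Ω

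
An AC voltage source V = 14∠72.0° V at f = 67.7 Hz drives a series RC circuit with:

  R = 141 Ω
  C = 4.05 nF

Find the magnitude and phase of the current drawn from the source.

Step 1 — Angular frequency: ω = 2π·f = 2π·67.7 = 425.4 rad/s.
Step 2 — Component impedances:
  R: Z = R = 141 Ω
  C: Z = 1/(jωC) = -j/(ω·C) = 0 - j5.805e+05 Ω
Step 3 — Series combination: Z_total = R + C = 141 - j5.805e+05 Ω = 5.805e+05∠-90.0° Ω.
Step 4 — Source phasor: V = 14∠72.0° V = 4.326 + j13.31 V.
Step 5 — Ohm's law: I = V / Z_total = (4.326 + j13.31) / (141 - j5.805e+05) = -2.294e-05 + j7.459e-06 A.
Step 6 — Convert to polar: |I| = 2.412e-05 A, ∠I = 162.0°.

I = 2.412e-05∠162.0° A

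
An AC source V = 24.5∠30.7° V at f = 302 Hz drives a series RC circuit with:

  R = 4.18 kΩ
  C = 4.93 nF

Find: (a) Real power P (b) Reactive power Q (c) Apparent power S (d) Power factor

Step 1 — Angular frequency: ω = 2π·f = 2π·302 = 1898 rad/s.
Step 2 — Component impedances:
  R: Z = R = 4180 Ω
  C: Z = 1/(jωC) = -j/(ω·C) = 0 - j1.069e+05 Ω
Step 3 — Series combination: Z_total = R + C = 4180 - j1.069e+05 Ω = 1.07e+05∠-87.8° Ω.
Step 4 — Source phasor: V = 24.5∠30.7° V = 21.07 + j12.51 V.
Step 5 — Current: I = V / Z = -0.0001091 + j0.0002013 A = 0.000229∠118.5° A.
Step 6 — Complex power: S = V·I* = 0.0002192 - j0.005607 VA.
Step 7 — Real power: P = Re(S) = 0.0002192 W.
Step 8 — Reactive power: Q = Im(S) = -0.005607 VAR.
Step 9 — Apparent power: |S| = 0.005611 VA.
Step 10 — Power factor: PF = P/|S| = 0.03907 (leading).

(a) P = 0.0002192 W  (b) Q = -0.005607 VAR  (c) S = 0.005611 VA  (d) PF = 0.03907 (leading)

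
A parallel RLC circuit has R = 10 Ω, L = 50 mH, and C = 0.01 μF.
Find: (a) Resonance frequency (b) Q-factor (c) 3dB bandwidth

Step 1 — Resonance: ω₀ = 1/√(LC) = 1/√(0.05·1e-08) = 4.472e+04 rad/s.
Step 2 — f₀ = ω₀/(2π) = 7118 Hz.
Step 3 — Parallel Q: Q = R/(ω₀L) = 10/(4.472e+04·0.05) = 0.004472.
Step 4 — Bandwidth: Δω = ω₀/Q = 1e+07 rad/s; BW = Δω/(2π) = 1.592e+06 Hz.

(a) f₀ = 7118 Hz  (b) Q = 0.004472  (c) BW = 1.592e+06 Hz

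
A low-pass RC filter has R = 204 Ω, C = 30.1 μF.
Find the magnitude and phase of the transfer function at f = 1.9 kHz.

Step 1 — Angular frequency: ω = 2π·1900 = 1.194e+04 rad/s.
Step 2 — Transfer function: H(jω) = 1/(1 + jωRC).
Step 3 — Denominator: 1 + jωRC = 1 + j·1.194e+04·204·3.01e-05 = 1 + j73.3.
Step 4 — H = 0.0001861 - j0.01364.
Step 5 — Magnitude: |H| = 0.01364 (-37.3 dB); phase: φ = -89.2°.

|H| = 0.01364 (-37.3 dB), φ = -89.2°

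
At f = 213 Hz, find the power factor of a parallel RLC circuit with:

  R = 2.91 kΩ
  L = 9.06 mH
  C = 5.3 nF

Step 1 — Angular frequency: ω = 2π·f = 2π·213 = 1338 rad/s.
Step 2 — Component impedances:
  R: Z = R = 2910 Ω
  L: Z = jωL = j·1338·0.00906 = 0 + j12.13 Ω
  C: Z = 1/(jωC) = -j/(ω·C) = 0 - j1.41e+05 Ω
Step 3 — Parallel combination: 1/Z_total = 1/R + 1/L + 1/C; Z_total = 0.05053 + j12.13 Ω = 12.13∠89.8° Ω.
Step 4 — Power factor: PF = cos(φ) = Re(Z)/|Z| = 0.05053/12.126 = 0.004167.
Step 5 — Type: Im(Z) = 12.13 ⇒ lagging (phase φ = 89.8°).

PF = 0.004167 (lagging, φ = 89.8°)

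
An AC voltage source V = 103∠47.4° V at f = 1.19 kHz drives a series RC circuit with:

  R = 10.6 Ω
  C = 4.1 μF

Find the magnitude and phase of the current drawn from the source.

Step 1 — Angular frequency: ω = 2π·f = 2π·1190 = 7477 rad/s.
Step 2 — Component impedances:
  R: Z = R = 10.6 Ω
  C: Z = 1/(jωC) = -j/(ω·C) = 0 - j32.62 Ω
Step 3 — Series combination: Z_total = R + C = 10.6 - j32.62 Ω = 34.3∠-72.0° Ω.
Step 4 — Source phasor: V = 103∠47.4° V = 69.72 + j75.82 V.
Step 5 — Ohm's law: I = V / Z_total = (69.72 + j75.82) / (10.6 - j32.62) = -1.474 + j2.616 A.
Step 6 — Convert to polar: |I| = 3.003 A, ∠I = 119.4°.

I = 3.003∠119.4° A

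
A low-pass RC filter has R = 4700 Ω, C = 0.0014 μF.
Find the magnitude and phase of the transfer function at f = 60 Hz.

Step 1 — Angular frequency: ω = 2π·60 = 377 rad/s.
Step 2 — Transfer function: H(jω) = 1/(1 + jωRC).
Step 3 — Denominator: 1 + jωRC = 1 + j·377·4700·1.4e-09 = 1 + j0.002481.
Step 4 — H = 1 - j0.002481.
Step 5 — Magnitude: |H| = 1 (-0.0 dB); phase: φ = -0.1°.

|H| = 1 (-0.0 dB), φ = -0.1°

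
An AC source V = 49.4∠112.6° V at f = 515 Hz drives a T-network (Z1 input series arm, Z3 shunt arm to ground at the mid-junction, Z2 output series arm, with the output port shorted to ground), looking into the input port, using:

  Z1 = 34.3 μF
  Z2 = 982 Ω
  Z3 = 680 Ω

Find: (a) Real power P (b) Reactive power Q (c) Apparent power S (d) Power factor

Step 1 — Angular frequency: ω = 2π·f = 2π·515 = 3236 rad/s.
Step 2 — Component impedances:
  Z1: Z = 1/(jωC) = -j/(ω·C) = 0 - j9.01 Ω
  Z2: Z = R = 982 Ω
  Z3: Z = R = 680 Ω
Step 3 — With the output port shorted to ground, the output series arm Z2 runs from the junction to ground; the shunt arm Z3 also runs from the junction to ground. They appear in parallel: Z3 || Z2 = 401.8 Ω.
Step 4 — Series with input arm Z1: Z_in = Z1 + (Z3 || Z2) = 401.8 - j9.01 Ω = 401.9∠-1.3° Ω.
Step 5 — Source phasor: V = 49.4∠112.6° V = -18.98 + j45.61 V.
Step 6 — Current: I = V / Z = -0.04977 + j0.1124 A = 0.1229∠113.9° A.
Step 7 — Complex power: S = V·I* = 6.071 - j0.1361 VA.
Step 8 — Real power: P = Re(S) = 6.071 W.
Step 9 — Reactive power: Q = Im(S) = -0.1361 VAR.
Step 10 — Apparent power: |S| = 6.072 VA.
Step 11 — Power factor: PF = P/|S| = 0.9997 (leading).

(a) P = 6.071 W  (b) Q = -0.1361 VAR  (c) S = 6.072 VA  (d) PF = 0.9997 (leading)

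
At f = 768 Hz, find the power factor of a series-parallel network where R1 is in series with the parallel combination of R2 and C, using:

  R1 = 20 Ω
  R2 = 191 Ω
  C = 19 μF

Step 1 — Angular frequency: ω = 2π·f = 2π·768 = 4825 rad/s.
Step 2 — Component impedances:
  R1: Z = R = 20 Ω
  R2: Z = R = 191 Ω
  C: Z = 1/(jωC) = -j/(ω·C) = 0 - j10.91 Ω
Step 3 — Parallel branch: R2 || C = 1/(1/R2 + 1/C) = 0.6208 - j10.87 Ω.
Step 4 — Series with R1: Z_total = R1 + (R2 || C) = 20.62 - j10.87 Ω = 23.31∠-27.8° Ω.
Step 5 — Power factor: PF = cos(φ) = Re(Z)/|Z| = 20.62/23.31 = 0.8846.
Step 6 — Type: Im(Z) = -10.87 ⇒ leading (phase φ = -27.8°).

PF = 0.8846 (leading, φ = -27.8°)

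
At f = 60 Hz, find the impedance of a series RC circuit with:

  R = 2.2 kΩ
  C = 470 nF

Step 1 — Angular frequency: ω = 2π·f = 2π·60 = 377 rad/s.
Step 2 — Component impedances:
  R: Z = R = 2200 Ω
  C: Z = 1/(jωC) = -j/(ω·C) = 0 - j5644 Ω
Step 3 — Series combination: Z_total = R + C = 2200 - j5644 Ω = 6057∠-68.7° Ω.

Z = 2200 - j5644 Ω = 6057∠-68.7° Ω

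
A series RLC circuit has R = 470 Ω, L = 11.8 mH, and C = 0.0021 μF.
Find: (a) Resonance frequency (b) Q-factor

Step 1 — Resonance condition Im(Z)=0 gives ω₀ = 1/√(LC).
Step 2 — ω₀ = 1/√(0.0118·2.1e-09) = 2.009e+05 rad/s.
Step 3 — f₀ = ω₀/(2π) = 3.197e+04 Hz.
Step 4 — Series Q: Q = ω₀L/R = 2.009e+05·0.0118/470 = 5.044.

(a) f₀ = 3.197e+04 Hz  (b) Q = 5.044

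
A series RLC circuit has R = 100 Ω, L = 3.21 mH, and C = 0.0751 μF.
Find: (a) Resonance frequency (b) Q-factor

Step 1 — Resonance condition Im(Z)=0 gives ω₀ = 1/√(LC).
Step 2 — ω₀ = 1/√(0.00321·7.51e-08) = 6.441e+04 rad/s.
Step 3 — f₀ = ω₀/(2π) = 1.025e+04 Hz.
Step 4 — Series Q: Q = ω₀L/R = 6.441e+04·0.00321/100 = 2.067.

(a) f₀ = 1.025e+04 Hz  (b) Q = 2.067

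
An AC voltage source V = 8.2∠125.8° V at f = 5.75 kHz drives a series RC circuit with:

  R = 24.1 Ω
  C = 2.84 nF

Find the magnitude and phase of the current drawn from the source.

Step 1 — Angular frequency: ω = 2π·f = 2π·5750 = 3.613e+04 rad/s.
Step 2 — Component impedances:
  R: Z = R = 24.1 Ω
  C: Z = 1/(jωC) = -j/(ω·C) = 0 - j9746 Ω
Step 3 — Series combination: Z_total = R + C = 24.1 - j9746 Ω = 9746∠-89.9° Ω.
Step 4 — Source phasor: V = 8.2∠125.8° V = -4.797 + j6.651 V.
Step 5 — Ohm's law: I = V / Z_total = (-4.797 + j6.651) / (24.1 - j9746) = -0.0006836 - j0.0004905 A.
Step 6 — Convert to polar: |I| = 0.0008414 A, ∠I = -144.3°.

I = 0.0008414∠-144.3° A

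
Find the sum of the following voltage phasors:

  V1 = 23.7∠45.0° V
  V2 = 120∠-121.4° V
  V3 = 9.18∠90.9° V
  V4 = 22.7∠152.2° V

Step 1 — Convert each phasor to rectangular form:
  V1 = 23.7·(cos(45.0°) + j·sin(45.0°)) = 16.76 + j16.76 V
  V2 = 120·(cos(-121.4°) + j·sin(-121.4°)) = -62.52 - j102.4 V
  V3 = 9.18·(cos(90.9°) + j·sin(90.9°)) = -0.1442 + j9.179 V
  V4 = 22.7·(cos(152.2°) + j·sin(152.2°)) = -20.08 + j10.59 V
Step 2 — Sum components: V_total = -65.99 - j65.9 V.
Step 3 — Convert to polar: |V_total| = 93.26 V, ∠V_total = -135.0°.

V_total = 93.26∠-135.0° V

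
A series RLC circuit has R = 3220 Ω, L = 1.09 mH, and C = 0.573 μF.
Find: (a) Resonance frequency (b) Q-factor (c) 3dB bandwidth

Step 1 — Resonance: ω₀ = 1/√(LC) = 1/√(0.00109·5.73e-07) = 4.001e+04 rad/s.
Step 2 — f₀ = ω₀/(2π) = 6368 Hz.
Step 3 — Series Q: Q = ω₀L/R = 4.001e+04·0.00109/3220 = 0.01355.
Step 4 — Bandwidth: Δω = ω₀/Q = 2.954e+06 rad/s; BW = Δω/(2π) = 4.702e+05 Hz.

(a) f₀ = 6368 Hz  (b) Q = 0.01355  (c) BW = 4.702e+05 Hz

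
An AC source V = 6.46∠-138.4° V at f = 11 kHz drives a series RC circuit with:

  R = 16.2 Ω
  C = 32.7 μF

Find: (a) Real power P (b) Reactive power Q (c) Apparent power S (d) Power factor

Step 1 — Angular frequency: ω = 2π·f = 2π·1.1e+04 = 6.912e+04 rad/s.
Step 2 — Component impedances:
  R: Z = R = 16.2 Ω
  C: Z = 1/(jωC) = -j/(ω·C) = 0 - j0.4425 Ω
Step 3 — Series combination: Z_total = R + C = 16.2 - j0.4425 Ω = 16.21∠-1.6° Ω.
Step 4 — Source phasor: V = 6.46∠-138.4° V = -4.831 - j4.289 V.
Step 5 — Current: I = V / Z = -0.2907 - j0.2727 A = 0.3986∠-136.8° A.
Step 6 — Complex power: S = V·I* = 2.574 - j0.07031 VA.
Step 7 — Real power: P = Re(S) = 2.574 W.
Step 8 — Reactive power: Q = Im(S) = -0.07031 VAR.
Step 9 — Apparent power: |S| = 2.575 VA.
Step 10 — Power factor: PF = P/|S| = 0.9996 (leading).

(a) P = 2.574 W  (b) Q = -0.07031 VAR  (c) S = 2.575 VA  (d) PF = 0.9996 (leading)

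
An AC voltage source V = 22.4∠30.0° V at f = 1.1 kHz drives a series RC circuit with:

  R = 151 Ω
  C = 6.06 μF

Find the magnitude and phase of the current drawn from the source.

Step 1 — Angular frequency: ω = 2π·f = 2π·1100 = 6912 rad/s.
Step 2 — Component impedances:
  R: Z = R = 151 Ω
  C: Z = 1/(jωC) = -j/(ω·C) = 0 - j23.88 Ω
Step 3 — Series combination: Z_total = R + C = 151 - j23.88 Ω = 152.9∠-9.0° Ω.
Step 4 — Source phasor: V = 22.4∠30.0° V = 19.4 + j11.2 V.
Step 5 — Ohm's law: I = V / Z_total = (19.4 + j11.2) / (151 - j23.88) = 0.1139 + j0.09218 A.
Step 6 — Convert to polar: |I| = 0.1465 A, ∠I = 39.0°.

I = 0.1465∠39.0° A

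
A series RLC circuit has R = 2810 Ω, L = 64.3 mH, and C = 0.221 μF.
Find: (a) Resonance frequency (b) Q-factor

Step 1 — Resonance condition Im(Z)=0 gives ω₀ = 1/√(LC).
Step 2 — ω₀ = 1/√(0.0643·2.21e-07) = 8389 rad/s.
Step 3 — f₀ = ω₀/(2π) = 1335 Hz.
Step 4 — Series Q: Q = ω₀L/R = 8389·0.0643/2810 = 0.192.

(a) f₀ = 1335 Hz  (b) Q = 0.192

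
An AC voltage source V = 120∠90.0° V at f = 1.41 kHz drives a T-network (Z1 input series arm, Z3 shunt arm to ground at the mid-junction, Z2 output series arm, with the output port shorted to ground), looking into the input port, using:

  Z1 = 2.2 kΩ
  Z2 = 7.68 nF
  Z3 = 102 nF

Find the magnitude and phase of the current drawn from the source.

Step 1 — Angular frequency: ω = 2π·f = 2π·1410 = 8859 rad/s.
Step 2 — Component impedances:
  Z1: Z = R = 2200 Ω
  Z2: Z = 1/(jωC) = -j/(ω·C) = 0 - j1.47e+04 Ω
  Z3: Z = 1/(jωC) = -j/(ω·C) = 0 - j1107 Ω
Step 3 — With the output port shorted to ground, the output series arm Z2 runs from the junction to ground; the shunt arm Z3 also runs from the junction to ground. They appear in parallel: Z3 || Z2 = 0 - j1029 Ω.
Step 4 — Series with input arm Z1: Z_in = Z1 + (Z3 || Z2) = 2200 - j1029 Ω = 2429∠-25.1° Ω.
Step 5 — Source phasor: V = 120∠90.0° V = 0 + j120 V.
Step 6 — Ohm's law: I = V / Z_total = (0 + j120) / (2200 - j1029) = -0.02093 + j0.04475 A.
Step 7 — Convert to polar: |I| = 0.04941 A, ∠I = 115.1°.

I = 0.04941∠115.1° A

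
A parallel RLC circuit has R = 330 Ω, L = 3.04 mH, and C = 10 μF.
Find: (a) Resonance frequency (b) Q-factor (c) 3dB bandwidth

Step 1 — Resonance: ω₀ = 1/√(LC) = 1/√(0.00304·1e-05) = 5735 rad/s.
Step 2 — f₀ = ω₀/(2π) = 912.8 Hz.
Step 3 — Parallel Q: Q = R/(ω₀L) = 330/(5735·0.00304) = 18.93.
Step 4 — Bandwidth: Δω = ω₀/Q = 303 rad/s; BW = Δω/(2π) = 48.23 Hz.

(a) f₀ = 912.8 Hz  (b) Q = 18.93  (c) BW = 48.23 Hz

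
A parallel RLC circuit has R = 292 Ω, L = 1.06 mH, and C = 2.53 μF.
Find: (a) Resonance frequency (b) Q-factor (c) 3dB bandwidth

Step 1 — Resonance: ω₀ = 1/√(LC) = 1/√(0.00106·2.53e-06) = 1.931e+04 rad/s.
Step 2 — f₀ = ω₀/(2π) = 3073 Hz.
Step 3 — Parallel Q: Q = R/(ω₀L) = 292/(1.931e+04·0.00106) = 14.27.
Step 4 — Bandwidth: Δω = ω₀/Q = 1354 rad/s; BW = Δω/(2π) = 215.4 Hz.

(a) f₀ = 3073 Hz  (b) Q = 14.27  (c) BW = 215.4 Hz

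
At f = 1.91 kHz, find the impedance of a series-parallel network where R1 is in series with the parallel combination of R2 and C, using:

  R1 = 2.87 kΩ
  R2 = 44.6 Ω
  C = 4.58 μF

Step 1 — Angular frequency: ω = 2π·f = 2π·1910 = 1.2e+04 rad/s.
Step 2 — Component impedances:
  R1: Z = R = 2870 Ω
  R2: Z = R = 44.6 Ω
  C: Z = 1/(jωC) = -j/(ω·C) = 0 - j18.19 Ω
Step 3 — Parallel branch: R2 || C = 1/(1/R2 + 1/C) = 6.363 - j15.6 Ω.
Step 4 — Series with R1: Z_total = R1 + (R2 || C) = 2876 - j15.6 Ω = 2876∠-0.3° Ω.

Z = 2876 - j15.6 Ω = 2876∠-0.3° Ω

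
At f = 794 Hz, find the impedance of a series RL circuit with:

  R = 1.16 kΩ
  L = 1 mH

Step 1 — Angular frequency: ω = 2π·f = 2π·794 = 4989 rad/s.
Step 2 — Component impedances:
  R: Z = R = 1160 Ω
  L: Z = jωL = j·4989·0.001 = 0 + j4.989 Ω
Step 3 — Series combination: Z_total = R + L = 1160 + j4.989 Ω = 1160∠0.2° Ω.

Z = 1160 + j4.989 Ω = 1160∠0.2° Ω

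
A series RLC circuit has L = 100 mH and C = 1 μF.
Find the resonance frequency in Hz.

Step 1 — Resonance condition Im(Z)=0 gives ω₀ = 1/√(LC).
Step 2 — ω₀ = 1/√(0.1·1e-06) = 3162 rad/s.
Step 3 — f₀ = ω₀/(2π) = 503.3 Hz.

f₀ = 503.3 Hz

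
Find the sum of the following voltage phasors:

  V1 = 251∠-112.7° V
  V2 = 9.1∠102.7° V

Step 1 — Convert each phasor to rectangular form:
  V1 = 251·(cos(-112.7°) + j·sin(-112.7°)) = -96.86 - j231.6 V
  V2 = 9.1·(cos(102.7°) + j·sin(102.7°)) = -2.001 + j8.877 V
Step 2 — Sum components: V_total = -98.86 - j222.7 V.
Step 3 — Convert to polar: |V_total| = 243.6 V, ∠V_total = -113.9°.

V_total = 243.6∠-113.9° V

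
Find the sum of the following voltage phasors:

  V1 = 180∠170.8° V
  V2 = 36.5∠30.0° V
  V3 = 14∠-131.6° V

Step 1 — Convert each phasor to rectangular form:
  V1 = 180·(cos(170.8°) + j·sin(170.8°)) = -177.7 + j28.78 V
  V2 = 36.5·(cos(30.0°) + j·sin(30.0°)) = 31.61 + j18.25 V
  V3 = 14·(cos(-131.6°) + j·sin(-131.6°)) = -9.295 - j10.47 V
Step 2 — Sum components: V_total = -155.4 + j36.56 V.
Step 3 — Convert to polar: |V_total| = 159.6 V, ∠V_total = 166.8°.

V_total = 159.6∠166.8° V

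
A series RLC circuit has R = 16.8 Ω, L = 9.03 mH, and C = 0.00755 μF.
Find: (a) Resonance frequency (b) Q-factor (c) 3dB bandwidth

Step 1 — Resonance: ω₀ = 1/√(LC) = 1/√(0.00903·7.55e-09) = 1.211e+05 rad/s.
Step 2 — f₀ = ω₀/(2π) = 1.928e+04 Hz.
Step 3 — Series Q: Q = ω₀L/R = 1.211e+05·0.00903/16.8 = 65.1.
Step 4 — Bandwidth: Δω = ω₀/Q = 1860 rad/s; BW = Δω/(2π) = 296.1 Hz.

(a) f₀ = 1.928e+04 Hz  (b) Q = 65.1  (c) BW = 296.1 Hz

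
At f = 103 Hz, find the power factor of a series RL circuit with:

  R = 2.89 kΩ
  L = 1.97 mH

Step 1 — Angular frequency: ω = 2π·f = 2π·103 = 647.2 rad/s.
Step 2 — Component impedances:
  R: Z = R = 2890 Ω
  L: Z = jωL = j·647.2·0.00197 = 0 + j1.275 Ω
Step 3 — Series combination: Z_total = R + L = 2890 + j1.275 Ω = 2890∠0.0° Ω.
Step 4 — Power factor: PF = cos(φ) = Re(Z)/|Z| = 2890/2890 = 1.
Step 5 — Type: Im(Z) = 1.275 ⇒ lagging (phase φ = 0.0°).

PF = 1 (lagging, φ = 0.0°)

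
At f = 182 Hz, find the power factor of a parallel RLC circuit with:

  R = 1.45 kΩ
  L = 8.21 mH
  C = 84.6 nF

Step 1 — Angular frequency: ω = 2π·f = 2π·182 = 1144 rad/s.
Step 2 — Component impedances:
  R: Z = R = 1450 Ω
  L: Z = jωL = j·1144·0.00821 = 0 + j9.388 Ω
  C: Z = 1/(jωC) = -j/(ω·C) = 0 - j1.034e+04 Ω
Step 3 — Parallel combination: 1/Z_total = 1/R + 1/L + 1/C; Z_total = 0.0609 + j9.397 Ω = 9.397∠89.6° Ω.
Step 4 — Power factor: PF = cos(φ) = Re(Z)/|Z| = 0.0609/9.397 = 0.006481.
Step 5 — Type: Im(Z) = 9.397 ⇒ lagging (phase φ = 89.6°).

PF = 0.006481 (lagging, φ = 89.6°)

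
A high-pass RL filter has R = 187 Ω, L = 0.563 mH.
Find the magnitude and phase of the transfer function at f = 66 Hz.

Step 1 — Angular frequency: ω = 2π·66 = 414.7 rad/s.
Step 2 — Transfer function: H(jω) = jωL/(R + jωL).
Step 3 — Numerator jωL = j·0.2335; denominator R + jωL = 187 + j0.2335.
Step 4 — H = 1.559e-06 + j0.001249.
Step 5 — Magnitude: |H| = 0.001249 (-58.1 dB); phase: φ = 89.9°.

|H| = 0.001249 (-58.1 dB), φ = 89.9°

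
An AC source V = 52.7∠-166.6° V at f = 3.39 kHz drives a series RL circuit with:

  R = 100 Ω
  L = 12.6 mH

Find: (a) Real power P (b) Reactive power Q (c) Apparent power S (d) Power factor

Step 1 — Angular frequency: ω = 2π·f = 2π·3390 = 2.13e+04 rad/s.
Step 2 — Component impedances:
  R: Z = R = 100 Ω
  L: Z = jωL = j·2.13e+04·0.0126 = 0 + j268.4 Ω
Step 3 — Series combination: Z_total = R + L = 100 + j268.4 Ω = 286.4∠69.6° Ω.
Step 4 — Source phasor: V = 52.7∠-166.6° V = -51.27 - j12.21 V.
Step 5 — Current: I = V / Z = -0.1025 + j0.1528 A = 0.184∠123.8° A.
Step 6 — Complex power: S = V·I* = 3.386 + j9.087 VA.
Step 7 — Real power: P = Re(S) = 3.386 W.
Step 8 — Reactive power: Q = Im(S) = 9.087 VAR.
Step 9 — Apparent power: |S| = 9.697 VA.
Step 10 — Power factor: PF = P/|S| = 0.3492 (lagging).

(a) P = 3.386 W  (b) Q = 9.087 VAR  (c) S = 9.697 VA  (d) PF = 0.3492 (lagging)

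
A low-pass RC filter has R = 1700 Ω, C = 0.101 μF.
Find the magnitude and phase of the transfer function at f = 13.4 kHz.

Step 1 — Angular frequency: ω = 2π·1.34e+04 = 8.419e+04 rad/s.
Step 2 — Transfer function: H(jω) = 1/(1 + jωRC).
Step 3 — Denominator: 1 + jωRC = 1 + j·8.419e+04·1700·1.01e-07 = 1 + j14.46.
Step 4 — H = 0.004762 - j0.06884.
Step 5 — Magnitude: |H| = 0.06901 (-23.2 dB); phase: φ = -86.0°.

|H| = 0.06901 (-23.2 dB), φ = -86.0°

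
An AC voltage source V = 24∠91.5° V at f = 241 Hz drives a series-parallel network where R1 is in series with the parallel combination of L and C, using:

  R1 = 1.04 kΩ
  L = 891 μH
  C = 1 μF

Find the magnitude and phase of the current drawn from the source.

Step 1 — Angular frequency: ω = 2π·f = 2π·241 = 1514 rad/s.
Step 2 — Component impedances:
  R1: Z = R = 1040 Ω
  L: Z = jωL = j·1514·0.000891 = 0 + j1.349 Ω
  C: Z = 1/(jωC) = -j/(ω·C) = 0 - j660.4 Ω
Step 3 — Parallel branch: L || C = 1/(1/L + 1/C) = 0 + j1.352 Ω.
Step 4 — Series with R1: Z_total = R1 + (L || C) = 1040 + j1.352 Ω = 1040∠0.1° Ω.
Step 5 — Source phasor: V = 24∠91.5° V = -0.6282 + j23.99 V.
Step 6 — Ohm's law: I = V / Z_total = (-0.6282 + j23.99) / (1040 + j1.352) = -0.0005741 + j0.02307 A.
Step 7 — Convert to polar: |I| = 0.02308 A, ∠I = 91.4°.

I = 0.02308∠91.4° A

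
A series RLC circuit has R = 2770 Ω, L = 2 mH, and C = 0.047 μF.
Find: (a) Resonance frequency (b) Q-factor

Step 1 — Resonance condition Im(Z)=0 gives ω₀ = 1/√(LC).
Step 2 — ω₀ = 1/√(0.002·4.7e-08) = 1.031e+05 rad/s.
Step 3 — f₀ = ω₀/(2π) = 1.642e+04 Hz.
Step 4 — Series Q: Q = ω₀L/R = 1.031e+05·0.002/2770 = 0.07447.

(a) f₀ = 1.642e+04 Hz  (b) Q = 0.07447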